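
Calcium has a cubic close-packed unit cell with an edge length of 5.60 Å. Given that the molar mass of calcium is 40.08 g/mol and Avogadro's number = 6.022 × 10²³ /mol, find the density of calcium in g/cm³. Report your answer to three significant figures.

An FCC unit cell contains Z = 4 atoms.
Cell volume: a³ = (5.60 Å)³ = (5.600 × 10^-8 cm)³ = 1.756 × 10^-22 cm³.
ρ = Z·M/(N_A·a³) = 4 × 40.08 / (6.022 × 10²³ × 1.756 × 10^-22) = 1.516 g/cm³.

1.52 g/cm³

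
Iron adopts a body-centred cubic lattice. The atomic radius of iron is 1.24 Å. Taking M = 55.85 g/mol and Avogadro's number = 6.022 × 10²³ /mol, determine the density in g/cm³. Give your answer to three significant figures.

7.90 g/cm³

In a BCC lattice, atoms touch along the body diagonal, so √3·a = 4r, giving a = 2.864 Å = 2.864 × 10^-8 cm.
With Z = 2, ρ = Z·M/(N_A·a³) = 2 × 55.85 / (6.022 × 10²³ × 2.348 × 10^-23) = 7.899 g/cm³.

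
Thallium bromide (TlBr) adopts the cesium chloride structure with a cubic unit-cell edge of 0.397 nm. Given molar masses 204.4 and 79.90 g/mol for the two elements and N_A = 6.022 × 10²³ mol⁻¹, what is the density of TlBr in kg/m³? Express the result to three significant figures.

7550 kg/m³

The cesium chloride structure contains Z = 1 formula unit per cell; M(TlBr) = 204.4 + 79.90 = 284.3 g/mol.
a³ = (3.970 × 10^-8 cm)³ = 6.257 × 10^-23 cm³.
ρ = 1 × 284.3 / (6.022 × 10²³ × 6.257 × 10^-23) = 7.545 g/cm³ = 7550 kg/m³.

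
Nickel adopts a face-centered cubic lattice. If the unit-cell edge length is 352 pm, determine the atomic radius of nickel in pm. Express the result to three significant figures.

124 pm

In an FCC lattice, atoms touch along the face diagonal, so √2·a = 4r.
r = √2·a/4 = 1.4142 × 352 / 4 = 124 pm.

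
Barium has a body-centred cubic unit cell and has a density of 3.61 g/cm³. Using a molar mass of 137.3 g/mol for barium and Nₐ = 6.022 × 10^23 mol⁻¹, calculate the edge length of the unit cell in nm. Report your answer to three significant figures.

With Z = 2 atoms per BCC cell, a³ = Z·M/(N_A·ρ) = 2 × 137.3 / (6.022 × 10²³ × 3.610 g/cm³) = 1.263 × 10^-22 cm³.
a = (1.263 × 10^-22)^(1/3) = 5.017 × 10^-8 cm = 0.502 nm.

0.502 nm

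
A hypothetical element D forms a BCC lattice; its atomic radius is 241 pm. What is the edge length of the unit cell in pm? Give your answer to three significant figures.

557 pm

In a BCC lattice, atoms touch along the body diagonal, so √3·a = 4r.
a = 4r/√3 = 4 × 241 / 1.7321 = 557 pm.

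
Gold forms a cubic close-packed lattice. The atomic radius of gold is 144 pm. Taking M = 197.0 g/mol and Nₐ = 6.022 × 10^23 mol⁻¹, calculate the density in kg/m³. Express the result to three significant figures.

In an FCC lattice, atoms touch along the face diagonal, so √2·a = 4r, giving a = 407.3 pm = 4.073 × 10^-8 cm.
With Z = 4, ρ = Z·M/(N_A·a³) = 4 × 197.0 / (6.022 × 10²³ × 6.757 × 10^-23) = 19.37 g/cm³ = 19400 kg/m³.

19400 kg/m³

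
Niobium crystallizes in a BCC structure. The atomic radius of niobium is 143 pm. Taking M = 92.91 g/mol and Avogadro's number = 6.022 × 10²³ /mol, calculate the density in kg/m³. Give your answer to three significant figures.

8570 kg/m³

In a BCC lattice, atoms touch along the body diagonal, so √3·a = 4r, giving a = 330.2 pm = 3.302 × 10^-8 cm.
With Z = 2, ρ = Z·M/(N_A·a³) = 2 × 92.91 / (6.022 × 10²³ × 3.602 × 10^-23) = 8.567 g/cm³ = 8570 kg/m³.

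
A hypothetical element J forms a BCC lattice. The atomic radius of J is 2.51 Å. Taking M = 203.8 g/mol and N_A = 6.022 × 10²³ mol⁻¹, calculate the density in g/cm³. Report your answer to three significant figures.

In a BCC lattice, atoms touch along the body diagonal, so √3·a = 4r, giving a = 5.797 Å = 5.797 × 10^-8 cm.
With Z = 2, ρ = Z·M/(N_A·a³) = 2 × 203.8 / (6.022 × 10²³ × 1.948 × 10^-22) = 3.475 g/cm³.

3.48 g/cm³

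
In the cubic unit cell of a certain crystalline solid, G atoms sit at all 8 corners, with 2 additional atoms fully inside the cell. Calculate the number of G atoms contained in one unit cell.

Corner atoms are shared by 8 cells (1/8 each), interior atoms are unshared.
Net atoms = 8 × 1/8 + 2 = 1 + 2 = 3.

3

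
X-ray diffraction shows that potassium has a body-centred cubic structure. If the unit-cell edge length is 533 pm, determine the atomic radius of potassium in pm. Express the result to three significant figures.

In a BCC lattice, atoms touch along the body diagonal, so √3·a = 4r.
r = √3·a/4 = 1.7321 × 533 / 4 = 231 pm.

231 pm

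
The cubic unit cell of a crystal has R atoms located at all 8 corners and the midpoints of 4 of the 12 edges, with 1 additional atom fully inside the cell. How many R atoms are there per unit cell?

3

Corner atoms are shared by 8 cells (1/8 each), edge atoms by 4 (1/4 each), interior atoms are unshared.
Net atoms = 8 × 1/8 + 4 × 1/4 + 1 = 1 + 1 + 1 = 3.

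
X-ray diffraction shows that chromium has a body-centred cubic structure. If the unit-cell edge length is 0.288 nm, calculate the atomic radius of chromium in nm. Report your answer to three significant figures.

0.125 nm

In a BCC lattice, atoms touch along the body diagonal, so √3·a = 4r.
r = √3·a/4 = 1.7321 × 0.288 / 4 = 0.125 nm.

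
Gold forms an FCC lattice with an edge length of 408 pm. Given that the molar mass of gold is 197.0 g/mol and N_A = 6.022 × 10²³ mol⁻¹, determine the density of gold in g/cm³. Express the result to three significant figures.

19.3 g/cm³

An FCC unit cell contains Z = 4 atoms.
Cell volume: a³ = (408 pm)³ = (4.080 × 10^-8 cm)³ = 6.792 × 10^-23 cm³.
ρ = Z·M/(N_A·a³) = 4 × 197.0 / (6.022 × 10²³ × 6.792 × 10^-23) = 19.27 g/cm³.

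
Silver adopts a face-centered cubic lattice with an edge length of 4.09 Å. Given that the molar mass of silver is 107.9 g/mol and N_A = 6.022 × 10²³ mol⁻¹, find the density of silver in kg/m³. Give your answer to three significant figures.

10500 kg/m³

An FCC unit cell contains Z = 4 atoms.
Cell volume: a³ = (4.09 Å)³ = (4.090 × 10^-8 cm)³ = 6.842 × 10^-23 cm³.
ρ = Z·M/(N_A·a³) = 4 × 107.9 / (6.022 × 10²³ × 6.842 × 10^-23) = 10.48 g/cm³ = 10500 kg/m³.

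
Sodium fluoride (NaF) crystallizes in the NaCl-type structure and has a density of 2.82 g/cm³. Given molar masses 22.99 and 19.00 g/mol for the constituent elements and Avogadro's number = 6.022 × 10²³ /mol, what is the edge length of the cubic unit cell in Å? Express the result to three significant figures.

M(NaF) = 41.99 g/mol; Z = 4 formula units per cell.
a³ = Z·M/(N_A·ρ) = 4 × 41.99 / (6.022 × 10²³ × 2.82) = 9.890 × 10^-23 cm³, so a = 4.625 × 10^-8 cm = 4.62 Å.

4.62 Å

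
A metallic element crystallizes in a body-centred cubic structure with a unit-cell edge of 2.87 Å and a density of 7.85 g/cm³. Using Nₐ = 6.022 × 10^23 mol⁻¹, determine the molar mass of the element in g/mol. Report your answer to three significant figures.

55.9 g/mol

A BCC cell has Z = 2 atoms; a = 2.870 × 10^-8 cm.
M = ρ·N_A·a³/Z = 7.85 × 6.022 × 10²³ × 2.364 × 10^-23 / 2 = 55.9 g/mol.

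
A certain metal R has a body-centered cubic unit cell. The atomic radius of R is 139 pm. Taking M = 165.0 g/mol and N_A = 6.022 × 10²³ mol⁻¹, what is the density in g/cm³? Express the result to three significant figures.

16.6 g/cm³

In a BCC lattice, atoms touch along the body diagonal, so √3·a = 4r, giving a = 321.0 pm = 3.210 × 10^-8 cm.
With Z = 2, ρ = Z·M/(N_A·a³) = 2 × 165.0 / (6.022 × 10²³ × 3.308 × 10^-23) = 16.57 g/cm³.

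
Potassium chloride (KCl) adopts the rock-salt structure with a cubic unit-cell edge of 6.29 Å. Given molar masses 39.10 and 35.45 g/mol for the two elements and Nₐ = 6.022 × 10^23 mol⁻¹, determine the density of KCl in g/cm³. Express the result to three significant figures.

The rock-salt structure contains Z = 4 formula units per cell; M(KCl) = 39.10 + 35.45 = 74.55 g/mol.
a³ = (6.290 × 10^-8 cm)³ = 2.489 × 10^-22 cm³.
ρ = 4 × 74.55 / (6.022 × 10²³ × 2.489 × 10^-22) = 1.990 g/cm³.

1.99 g/cm³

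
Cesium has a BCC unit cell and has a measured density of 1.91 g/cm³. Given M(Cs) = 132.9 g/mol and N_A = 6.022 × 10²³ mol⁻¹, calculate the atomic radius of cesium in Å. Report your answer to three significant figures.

2.66 Å

For a BCC cell (Z = 2), a³ = Z·M/(N_A·ρ) = 2 × 132.9 / (6.022 × 10²³ × 1.910) = 2.311 × 10^-22 cm³, so a = 6.137 × 10^-8 cm = 6.137 Å.
Atoms touch along the body diagonal, so √3·a = 4r, so r = 0.4330 × a = 2.66 Å.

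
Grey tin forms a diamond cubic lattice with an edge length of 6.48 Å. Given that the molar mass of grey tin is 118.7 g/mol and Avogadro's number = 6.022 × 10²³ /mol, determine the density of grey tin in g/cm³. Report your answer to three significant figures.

5.80 g/cm³

A diamond cubic unit cell contains Z = 8 atoms.
Cell volume: a³ = (6.48 Å)³ = (6.480 × 10^-8 cm)³ = 2.721 × 10^-22 cm³.
ρ = Z·M/(N_A·a³) = 8 × 118.7 / (6.022 × 10²³ × 2.721 × 10^-22) = 5.795 g/cm³.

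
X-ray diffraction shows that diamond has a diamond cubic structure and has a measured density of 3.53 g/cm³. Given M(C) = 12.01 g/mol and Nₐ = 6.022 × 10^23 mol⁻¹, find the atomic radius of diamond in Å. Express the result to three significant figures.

0.771 Å

For a diamond cubic cell (Z = 8), a³ = Z·M/(N_A·ρ) = 8 × 12.01 / (6.022 × 10²³ × 3.530) = 4.520 × 10^-23 cm³, so a = 3.562 × 10^-8 cm = 3.562 Å.
Nearest neighbors lie along the body diagonal with √3·a = 8r, so r = 0.2165 × a = 0.771 Å.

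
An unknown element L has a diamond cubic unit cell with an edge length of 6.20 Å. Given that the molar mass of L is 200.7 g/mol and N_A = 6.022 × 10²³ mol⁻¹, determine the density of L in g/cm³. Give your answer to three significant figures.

A diamond cubic unit cell contains Z = 8 atoms.
Cell volume: a³ = (6.20 Å)³ = (6.200 × 10^-8 cm)³ = 2.383 × 10^-22 cm³.
ρ = Z·M/(N_A·a³) = 8 × 200.7 / (6.022 × 10²³ × 2.383 × 10^-22) = 11.19 g/cm³.

11.2 g/cm³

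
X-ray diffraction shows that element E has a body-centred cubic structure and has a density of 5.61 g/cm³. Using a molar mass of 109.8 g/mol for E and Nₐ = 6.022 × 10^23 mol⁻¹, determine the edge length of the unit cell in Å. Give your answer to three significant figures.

With Z = 2 atoms per BCC cell, a³ = Z·M/(N_A·ρ) = 2 × 109.8 / (6.022 × 10²³ × 5.610 g/cm³) = 6.500 × 10^-23 cm³.
a = (6.500 × 10^-23)^(1/3) = 4.021 × 10^-8 cm = 4.02 Å.

4.02 Å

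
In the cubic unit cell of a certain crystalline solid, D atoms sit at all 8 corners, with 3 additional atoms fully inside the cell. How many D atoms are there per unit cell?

Corner atoms are shared by 8 cells (1/8 each), interior atoms are unshared.
Net atoms = 8 × 1/8 + 3 = 1 + 3 = 4.

4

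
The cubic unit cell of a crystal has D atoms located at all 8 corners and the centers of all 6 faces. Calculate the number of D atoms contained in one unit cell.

4

Corner atoms are shared by 8 cells (1/8 each), face atoms by 2 (1/2 each).
Net atoms = 8 × 1/8 + 6 × 1/2 = 1 + 3 = 4.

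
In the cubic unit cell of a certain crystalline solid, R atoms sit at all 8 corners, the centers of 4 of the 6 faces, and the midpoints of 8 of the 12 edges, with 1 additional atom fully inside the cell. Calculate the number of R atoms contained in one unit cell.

Corner atoms are shared by 8 cells (1/8 each), face atoms by 2 (1/2 each), edge atoms by 4 (1/4 each), interior atoms are unshared.
Net atoms = 8 × 1/8 + 4 × 1/2 + 8 × 1/4 + 1 = 1 + 2 + 2 + 1 = 6.

6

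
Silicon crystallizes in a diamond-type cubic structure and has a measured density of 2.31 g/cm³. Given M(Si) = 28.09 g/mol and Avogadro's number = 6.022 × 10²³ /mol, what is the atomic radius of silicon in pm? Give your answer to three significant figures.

118 pm

For a diamond cubic cell (Z = 8), a³ = Z·M/(N_A·ρ) = 8 × 28.09 / (6.022 × 10²³ × 2.310) = 1.615 × 10^-22 cm³, so a = 5.446 × 10^-8 cm = 544.6 pm.
Nearest neighbors lie along the body diagonal with √3·a = 8r, so r = 0.2165 × a = 118 pm.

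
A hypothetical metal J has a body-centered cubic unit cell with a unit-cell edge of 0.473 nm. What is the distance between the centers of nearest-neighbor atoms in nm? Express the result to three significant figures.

In a BCC structure, atoms touch along the body diagonal, so √3·a = 4r; the nearest-neighbor distance equals 2r = 0.8660·a.
d = 0.8660 × 0.473 = 0.410 nm.

0.410 nm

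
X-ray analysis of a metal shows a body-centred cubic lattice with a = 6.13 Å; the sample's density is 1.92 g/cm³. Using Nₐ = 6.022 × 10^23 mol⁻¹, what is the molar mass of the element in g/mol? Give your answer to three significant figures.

133 g/mol

A BCC cell has Z = 2 atoms; a = 6.130 × 10^-8 cm.
M = ρ·N_A·a³/Z = 1.92 × 6.022 × 10²³ × 2.303 × 10^-22 / 2 = 133 g/mol.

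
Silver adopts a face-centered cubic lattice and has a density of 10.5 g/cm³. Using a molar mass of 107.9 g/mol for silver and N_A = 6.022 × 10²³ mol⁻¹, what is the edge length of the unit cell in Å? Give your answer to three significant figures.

4.09 Å

With Z = 4 atoms per FCC cell, a³ = Z·M/(N_A·ρ) = 4 × 107.9 / (6.022 × 10²³ × 10.50 g/cm³) = 6.826 × 10^-23 cm³.
a = (6.826 × 10^-23)^(1/3) = 4.087 × 10^-8 cm = 4.09 Å.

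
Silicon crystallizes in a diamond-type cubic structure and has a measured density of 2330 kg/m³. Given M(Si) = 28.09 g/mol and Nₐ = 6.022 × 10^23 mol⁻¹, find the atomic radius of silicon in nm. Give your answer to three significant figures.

0.118 nm

For a diamond cubic cell (Z = 8), a³ = Z·M/(N_A·ρ) = 8 × 28.09 / (6.022 × 10²³ × 2.330) = 1.602 × 10^-22 cm³, so a = 5.431 × 10^-8 cm = 0.5431 nm.
Nearest neighbors lie along the body diagonal with √3·a = 8r, so r = 0.2165 × a = 0.118 nm.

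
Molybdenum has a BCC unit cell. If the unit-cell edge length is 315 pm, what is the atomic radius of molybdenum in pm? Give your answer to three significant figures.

136 pm

In a BCC lattice, atoms touch along the body diagonal, so √3·a = 4r.
r = √3·a/4 = 1.7321 × 315 / 4 = 136 pm.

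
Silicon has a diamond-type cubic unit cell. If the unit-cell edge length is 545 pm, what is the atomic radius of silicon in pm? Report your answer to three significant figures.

In a diamond cubic lattice, nearest neighbors lie along the body diagonal with √3·a = 8r.
r = √3·a/8 = 1.7321 × 545 / 8 = 118 pm.

118 pm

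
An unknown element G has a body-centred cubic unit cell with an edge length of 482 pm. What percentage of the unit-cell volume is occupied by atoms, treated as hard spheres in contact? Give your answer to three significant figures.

In a BCC lattice atoms touch along the body diagonal, so √3·a = 4r, so r = 0.4330a = 208.7 pm.
Packing fraction = Z·(4/3)πr³ / a³ = 2 × (4/3)π × (208.7)³ / (482)³ = 0.6802 = 68.0%.

68.0%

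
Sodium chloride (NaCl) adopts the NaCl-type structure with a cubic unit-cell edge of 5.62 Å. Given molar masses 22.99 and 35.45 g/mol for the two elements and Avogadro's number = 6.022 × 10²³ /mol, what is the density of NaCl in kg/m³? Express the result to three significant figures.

2190 kg/m³

The NaCl-type structure contains Z = 4 formula units per cell; M(NaCl) = 22.99 + 35.45 = 58.44 g/mol.
a³ = (5.620 × 10^-8 cm)³ = 1.775 × 10^-22 cm³.
ρ = 4 × 58.44 / (6.022 × 10²³ × 1.775 × 10^-22) = 2.187 g/cm³ = 2190 kg/m³.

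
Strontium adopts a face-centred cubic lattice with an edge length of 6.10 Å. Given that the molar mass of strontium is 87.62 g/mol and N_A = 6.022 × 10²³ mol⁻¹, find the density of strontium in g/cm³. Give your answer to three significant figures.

An FCC unit cell contains Z = 4 atoms.
Cell volume: a³ = (6.10 Å)³ = (6.100 × 10^-8 cm)³ = 2.270 × 10^-22 cm³.
ρ = Z·M/(N_A·a³) = 4 × 87.62 / (6.022 × 10²³ × 2.270 × 10^-22) = 2.564 g/cm³.

2.56 g/cm³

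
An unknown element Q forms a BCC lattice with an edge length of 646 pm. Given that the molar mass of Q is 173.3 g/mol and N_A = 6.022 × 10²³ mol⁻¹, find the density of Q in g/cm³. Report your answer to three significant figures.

A BCC unit cell contains Z = 2 atoms.
Cell volume: a³ = (646 pm)³ = (6.460 × 10^-8 cm)³ = 2.696 × 10^-22 cm³.
ρ = Z·M/(N_A·a³) = 2 × 173.3 / (6.022 × 10²³ × 2.696 × 10^-22) = 2.135 g/cm³.

2.13 g/cm³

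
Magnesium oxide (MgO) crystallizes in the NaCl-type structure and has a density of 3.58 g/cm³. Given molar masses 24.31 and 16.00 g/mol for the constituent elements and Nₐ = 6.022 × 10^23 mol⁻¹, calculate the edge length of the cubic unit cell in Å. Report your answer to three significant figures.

M(MgO) = 40.31 g/mol; Z = 4 formula units per cell.
a³ = Z·M/(N_A·ρ) = 4 × 40.31 / (6.022 × 10²³ × 3.58) = 7.479 × 10^-23 cm³, so a = 4.213 × 10^-8 cm = 4.21 Å.

4.21 Å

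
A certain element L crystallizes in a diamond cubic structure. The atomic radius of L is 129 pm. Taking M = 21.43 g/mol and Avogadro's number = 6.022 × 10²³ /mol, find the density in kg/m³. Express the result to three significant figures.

1350 kg/m³

In a diamond cubic lattice, nearest neighbors lie along the body diagonal with √3·a = 8r, giving a = 595.8 pm = 5.958 × 10^-8 cm.
With Z = 8, ρ = Z·M/(N_A·a³) = 8 × 21.43 / (6.022 × 10²³ × 2.115 × 10^-22) = 1.346 g/cm³ = 1350 kg/m³.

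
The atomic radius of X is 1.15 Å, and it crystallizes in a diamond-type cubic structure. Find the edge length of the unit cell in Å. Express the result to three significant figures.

In a diamond cubic lattice, nearest neighbors lie along the body diagonal with √3·a = 8r.
a = 8r/√3 = 8 × 1.15 / 1.7321 = 5.31 Å.

5.31 Å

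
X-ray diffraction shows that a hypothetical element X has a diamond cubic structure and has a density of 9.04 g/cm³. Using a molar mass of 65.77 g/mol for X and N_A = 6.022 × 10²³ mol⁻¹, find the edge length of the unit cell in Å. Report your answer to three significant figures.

4.59 Å

With Z = 8 atoms per diamond cubic cell, a³ = Z·M/(N_A·ρ) = 8 × 65.77 / (6.022 × 10²³ × 9.040 g/cm³) = 9.665 × 10^-23 cm³.
a = (9.665 × 10^-23)^(1/3) = 4.589 × 10^-8 cm = 4.59 Å.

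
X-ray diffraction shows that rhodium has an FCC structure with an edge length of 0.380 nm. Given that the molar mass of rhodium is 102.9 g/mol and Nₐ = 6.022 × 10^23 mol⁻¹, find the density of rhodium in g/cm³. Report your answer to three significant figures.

12.5 g/cm³

An FCC unit cell contains Z = 4 atoms.
Cell volume: a³ = (0.380 nm)³ = (3.800 × 10^-8 cm)³ = 5.487 × 10^-23 cm³.
ρ = Z·M/(N_A·a³) = 4 × 102.9 / (6.022 × 10²³ × 5.487 × 10^-23) = 12.46 g/cm³.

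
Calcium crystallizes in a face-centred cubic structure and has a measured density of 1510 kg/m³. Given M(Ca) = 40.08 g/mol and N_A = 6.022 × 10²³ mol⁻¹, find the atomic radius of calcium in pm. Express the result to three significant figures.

For an FCC cell (Z = 4), a³ = Z·M/(N_A·ρ) = 4 × 40.08 / (6.022 × 10²³ × 1.510) = 1.763 × 10^-22 cm³, so a = 5.607 × 10^-8 cm = 560.7 pm.
Atoms touch along the face diagonal, so √2·a = 4r, so r = 0.3536 × a = 198 pm.

198 pm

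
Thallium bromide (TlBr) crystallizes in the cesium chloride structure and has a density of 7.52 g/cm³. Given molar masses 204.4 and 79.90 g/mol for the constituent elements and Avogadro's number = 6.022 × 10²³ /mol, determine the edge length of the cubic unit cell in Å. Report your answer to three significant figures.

3.97 Å

M(TlBr) = 284.3 g/mol; Z = 1 formula unit per cell.
a³ = Z·M/(N_A·ρ) = 1 × 284.3 / (6.022 × 10²³ × 7.52) = 6.278 × 10^-23 cm³, so a = 3.974 × 10^-8 cm = 3.97 Å.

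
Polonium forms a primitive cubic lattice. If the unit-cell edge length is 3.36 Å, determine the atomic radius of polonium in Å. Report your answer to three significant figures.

1.68 Å

In a simple cubic lattice, atoms touch along the cell edge, so a = 2r.
r = a/2 = 3.36/2 = 1.68 Å.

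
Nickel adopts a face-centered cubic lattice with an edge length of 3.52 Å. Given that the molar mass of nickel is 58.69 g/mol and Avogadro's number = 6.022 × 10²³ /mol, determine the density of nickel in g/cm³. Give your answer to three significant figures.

8.94 g/cm³

An FCC unit cell contains Z = 4 atoms.
Cell volume: a³ = (3.52 Å)³ = (3.520 × 10^-8 cm)³ = 4.361 × 10^-23 cm³.
ρ = Z·M/(N_A·a³) = 4 × 58.69 / (6.022 × 10²³ × 4.361 × 10^-23) = 8.938 g/cm³.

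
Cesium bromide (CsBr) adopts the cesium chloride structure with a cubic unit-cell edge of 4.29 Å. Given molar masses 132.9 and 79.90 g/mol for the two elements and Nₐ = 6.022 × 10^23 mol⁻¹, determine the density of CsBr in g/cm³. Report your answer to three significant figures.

4.48 g/cm³

The cesium chloride structure contains Z = 1 formula unit per cell; M(CsBr) = 132.9 + 79.90 = 212.8 g/mol.
a³ = (4.290 × 10^-8 cm)³ = 7.895 × 10^-23 cm³.
ρ = 1 × 212.8 / (6.022 × 10²³ × 7.895 × 10^-23) = 4.476 g/cm³.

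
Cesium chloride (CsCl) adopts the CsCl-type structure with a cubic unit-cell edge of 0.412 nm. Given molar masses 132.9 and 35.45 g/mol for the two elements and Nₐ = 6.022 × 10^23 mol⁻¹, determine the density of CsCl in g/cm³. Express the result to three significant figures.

4.00 g/cm³

The CsCl-type structure contains Z = 1 formula unit per cell; M(CsCl) = 132.9 + 35.45 = 168.35 g/mol.
a³ = (4.120 × 10^-8 cm)³ = 6.993 × 10^-23 cm³.
ρ = 1 × 168.35 / (6.022 × 10²³ × 6.993 × 10^-23) = 3.997 g/cm³.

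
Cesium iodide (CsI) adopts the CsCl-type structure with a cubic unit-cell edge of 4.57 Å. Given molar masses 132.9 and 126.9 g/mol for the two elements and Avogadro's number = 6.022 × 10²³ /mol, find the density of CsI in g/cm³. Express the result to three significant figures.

4.52 g/cm³

The CsCl-type structure contains Z = 1 formula unit per cell; M(CsI) = 132.9 + 126.9 = 259.8 g/mol.
a³ = (4.570 × 10^-8 cm)³ = 9.544 × 10^-23 cm³.
ρ = 1 × 259.8 / (6.022 × 10²³ × 9.544 × 10^-23) = 4.520 g/cm³.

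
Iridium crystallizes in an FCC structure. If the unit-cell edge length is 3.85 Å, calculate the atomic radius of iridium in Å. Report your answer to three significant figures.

In an FCC lattice, atoms touch along the face diagonal, so √2·a = 4r.
r = √2·a/4 = 1.4142 × 3.85 / 4 = 1.36 Å.

1.36 Å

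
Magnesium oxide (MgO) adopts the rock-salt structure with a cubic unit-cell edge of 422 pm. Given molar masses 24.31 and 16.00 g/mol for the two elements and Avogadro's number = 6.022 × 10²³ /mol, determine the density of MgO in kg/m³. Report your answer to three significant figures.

3560 kg/m³

The rock-salt structure contains Z = 4 formula units per cell; M(MgO) = 24.31 + 16.00 = 40.31 g/mol.
a³ = (4.220 × 10^-8 cm)³ = 7.515 × 10^-23 cm³.
ρ = 4 × 40.31 / (6.022 × 10²³ × 7.515 × 10^-23) = 3.563 g/cm³ = 3560 kg/m³.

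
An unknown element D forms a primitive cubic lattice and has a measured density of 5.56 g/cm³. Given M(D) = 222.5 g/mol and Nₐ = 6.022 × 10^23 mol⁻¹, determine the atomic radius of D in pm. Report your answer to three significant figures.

For a simple cubic cell (Z = 1), a³ = Z·M/(N_A·ρ) = 1 × 222.5 / (6.022 × 10²³ × 5.560) = 6.645 × 10^-23 cm³, so a = 4.050 × 10^-8 cm = 405.0 pm.
Atoms touch along the cell edge, so a = 2r, so r = 0.5000 × a = 203 pm.

203 pm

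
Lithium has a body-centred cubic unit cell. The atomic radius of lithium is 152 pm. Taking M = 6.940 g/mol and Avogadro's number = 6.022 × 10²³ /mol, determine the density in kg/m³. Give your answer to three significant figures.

In a BCC lattice, atoms touch along the body diagonal, so √3·a = 4r, giving a = 351.0 pm = 3.510 × 10^-8 cm.
With Z = 2, ρ = Z·M/(N_A·a³) = 2 × 6.940 / (6.022 × 10²³ × 4.325 × 10^-23) = 0.5329 g/cm³ = 533 kg/m³.

533 kg/m³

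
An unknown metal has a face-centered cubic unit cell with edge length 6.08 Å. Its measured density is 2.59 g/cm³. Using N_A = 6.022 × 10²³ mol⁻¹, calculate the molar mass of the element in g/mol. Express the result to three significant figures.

87.6 g/mol

An FCC cell has Z = 4 atoms; a = 6.080 × 10^-8 cm.
M = ρ·N_A·a³/Z = 2.59 × 6.022 × 10²³ × 2.248 × 10^-22 / 4 = 87.6 g/mol.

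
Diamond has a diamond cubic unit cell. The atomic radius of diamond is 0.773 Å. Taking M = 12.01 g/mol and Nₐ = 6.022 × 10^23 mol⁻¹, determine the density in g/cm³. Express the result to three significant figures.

3.51 g/cm³

In a diamond cubic lattice, nearest neighbors lie along the body diagonal with √3·a = 8r, giving a = 3.570 Å = 3.570 × 10^-8 cm.
With Z = 8, ρ = Z·M/(N_A·a³) = 8 × 12.01 / (6.022 × 10²³ × 4.551 × 10^-23) = 3.506 g/cm³.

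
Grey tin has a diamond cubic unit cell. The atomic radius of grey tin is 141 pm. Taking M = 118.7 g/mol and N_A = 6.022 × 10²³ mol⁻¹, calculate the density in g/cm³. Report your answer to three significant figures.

In a diamond cubic lattice, nearest neighbors lie along the body diagonal with √3·a = 8r, giving a = 651.3 pm = 6.513 × 10^-8 cm.
With Z = 8, ρ = Z·M/(N_A·a³) = 8 × 118.7 / (6.022 × 10²³ × 2.762 × 10^-22) = 5.709 g/cm³.

5.71 g/cm³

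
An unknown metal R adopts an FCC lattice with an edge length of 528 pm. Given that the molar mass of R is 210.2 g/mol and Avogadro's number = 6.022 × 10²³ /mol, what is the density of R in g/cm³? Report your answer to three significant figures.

9.49 g/cm³

An FCC unit cell contains Z = 4 atoms.
Cell volume: a³ = (528 pm)³ = (5.280 × 10^-8 cm)³ = 1.472 × 10^-22 cm³.
ρ = Z·M/(N_A·a³) = 4 × 210.2 / (6.022 × 10²³ × 1.472 × 10^-22) = 9.485 g/cm³.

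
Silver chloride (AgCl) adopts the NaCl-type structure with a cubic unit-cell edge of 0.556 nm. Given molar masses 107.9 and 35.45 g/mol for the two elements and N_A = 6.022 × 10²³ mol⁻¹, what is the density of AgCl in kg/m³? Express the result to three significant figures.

The NaCl-type structure contains Z = 4 formula units per cell; M(AgCl) = 107.9 + 35.45 = 143.35 g/mol.
a³ = (5.560 × 10^-8 cm)³ = 1.719 × 10^-22 cm³.
ρ = 4 × 143.35 / (6.022 × 10²³ × 1.719 × 10^-22) = 5.540 g/cm³ = 5540 kg/m³.

5540 kg/m³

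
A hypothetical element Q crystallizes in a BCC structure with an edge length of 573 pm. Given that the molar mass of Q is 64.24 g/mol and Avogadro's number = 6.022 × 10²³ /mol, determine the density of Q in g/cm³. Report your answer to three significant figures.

A BCC unit cell contains Z = 2 atoms.
Cell volume: a³ = (573 pm)³ = (5.730 × 10^-8 cm)³ = 1.881 × 10^-22 cm³.
ρ = Z·M/(N_A·a³) = 2 × 64.24 / (6.022 × 10²³ × 1.881 × 10^-22) = 1.134 g/cm³.

1.13 g/cm³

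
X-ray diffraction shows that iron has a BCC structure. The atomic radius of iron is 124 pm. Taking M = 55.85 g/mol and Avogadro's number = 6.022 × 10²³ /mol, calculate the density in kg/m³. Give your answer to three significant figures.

7900 kg/m³

In a BCC lattice, atoms touch along the body diagonal, so √3·a = 4r, giving a = 286.4 pm = 2.864 × 10^-8 cm.
With Z = 2, ρ = Z·M/(N_A·a³) = 2 × 55.85 / (6.022 × 10²³ × 2.348 × 10^-23) = 7.899 g/cm³ = 7900 kg/m³.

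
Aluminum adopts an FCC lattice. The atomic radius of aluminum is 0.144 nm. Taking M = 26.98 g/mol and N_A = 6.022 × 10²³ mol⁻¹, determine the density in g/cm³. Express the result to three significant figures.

2.65 g/cm³

In an FCC lattice, atoms touch along the face diagonal, so √2·a = 4r, giving a = 0.4073 nm = 4.073 × 10^-8 cm.
With Z = 4, ρ = Z·M/(N_A·a³) = 4 × 26.98 / (6.022 × 10²³ × 6.757 × 10^-23) = 2.652 g/cm³.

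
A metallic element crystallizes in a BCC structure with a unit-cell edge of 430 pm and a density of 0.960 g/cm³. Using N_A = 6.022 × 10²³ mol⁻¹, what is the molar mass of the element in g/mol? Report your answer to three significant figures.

A BCC cell has Z = 2 atoms; a = 4.300 × 10^-8 cm.
M = ρ·N_A·a³/Z = 0.960 × 6.022 × 10²³ × 7.951 × 10^-23 / 2 = 23.0 g/mol.

23.0 g/mol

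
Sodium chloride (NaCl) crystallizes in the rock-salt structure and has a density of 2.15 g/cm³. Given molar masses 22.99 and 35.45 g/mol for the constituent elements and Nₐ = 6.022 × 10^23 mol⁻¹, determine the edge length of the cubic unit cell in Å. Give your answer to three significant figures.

M(NaCl) = 58.44 g/mol; Z = 4 formula units per cell.
a³ = Z·M/(N_A·ρ) = 4 × 58.44 / (6.022 × 10²³ × 2.15) = 1.805 × 10^-22 cm³, so a = 5.652 × 10^-8 cm = 5.65 Å.

5.65 Å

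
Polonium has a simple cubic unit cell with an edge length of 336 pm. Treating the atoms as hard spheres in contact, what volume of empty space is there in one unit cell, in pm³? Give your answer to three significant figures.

1.81 × 10^7 pm³

In a simple cubic lattice atoms touch along the cell edge, so a = 2r, so r = 0.5000a = 168.0 pm.
V_cell = a³ = 3.793 × 10^7 pm³; V_atoms = 1 × (4/3)πr³ = 1.986 × 10^7 pm³.
Empty space = 3.793 × 10^7 − 1.986 × 10^7 = 1.81 × 10^7 pm³.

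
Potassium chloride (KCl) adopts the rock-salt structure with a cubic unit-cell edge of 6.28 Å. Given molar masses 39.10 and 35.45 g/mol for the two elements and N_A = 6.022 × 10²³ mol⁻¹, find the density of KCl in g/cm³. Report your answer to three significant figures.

The rock-salt structure contains Z = 4 formula units per cell; M(KCl) = 39.10 + 35.45 = 74.55 g/mol.
a³ = (6.280 × 10^-8 cm)³ = 2.477 × 10^-22 cm³.
ρ = 4 × 74.55 / (6.022 × 10²³ × 2.477 × 10^-22) = 1.999 g/cm³.

2.00 g/cm³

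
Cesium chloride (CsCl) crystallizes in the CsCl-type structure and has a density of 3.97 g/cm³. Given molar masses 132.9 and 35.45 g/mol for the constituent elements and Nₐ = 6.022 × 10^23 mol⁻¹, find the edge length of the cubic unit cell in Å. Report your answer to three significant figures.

M(CsCl) = 168.35 g/mol; Z = 1 formula unit per cell.
a³ = Z·M/(N_A·ρ) = 1 × 168.35 / (6.022 × 10²³ × 3.97) = 7.042 × 10^-23 cm³, so a = 4.129 × 10^-8 cm = 4.13 Å.

4.13 Å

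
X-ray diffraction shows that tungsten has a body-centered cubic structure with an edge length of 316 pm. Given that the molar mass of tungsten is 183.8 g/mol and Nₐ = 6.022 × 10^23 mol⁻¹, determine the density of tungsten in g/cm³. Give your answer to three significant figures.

19.3 g/cm³

A BCC unit cell contains Z = 2 atoms.
Cell volume: a³ = (316 pm)³ = (3.160 × 10^-8 cm)³ = 3.155 × 10^-23 cm³.
ρ = Z·M/(N_A·a³) = 2 × 183.8 / (6.022 × 10²³ × 3.155 × 10^-23) = 19.35 g/cm³.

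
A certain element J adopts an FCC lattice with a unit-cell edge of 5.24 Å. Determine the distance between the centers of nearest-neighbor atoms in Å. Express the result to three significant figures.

In an FCC structure, atoms touch along the face diagonal, so √2·a = 4r; the nearest-neighbor distance equals 2r = 0.7071·a.
d = 0.7071 × 5.24 = 3.71 Å.

3.71 Å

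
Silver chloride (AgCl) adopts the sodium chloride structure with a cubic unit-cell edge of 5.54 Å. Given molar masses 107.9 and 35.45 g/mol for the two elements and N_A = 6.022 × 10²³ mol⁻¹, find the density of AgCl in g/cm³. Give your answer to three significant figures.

The sodium chloride structure contains Z = 4 formula units per cell; M(AgCl) = 107.9 + 35.45 = 143.35 g/mol.
a³ = (5.540 × 10^-8 cm)³ = 1.700 × 10^-22 cm³.
ρ = 4 × 143.35 / (6.022 × 10²³ × 1.700 × 10^-22) = 5.600 g/cm³.

5.60 g/cm³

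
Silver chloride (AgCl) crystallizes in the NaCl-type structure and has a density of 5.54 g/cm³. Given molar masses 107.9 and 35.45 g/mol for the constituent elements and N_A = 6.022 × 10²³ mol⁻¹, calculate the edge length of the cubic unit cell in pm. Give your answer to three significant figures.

556 pm

M(AgCl) = 143.35 g/mol; Z = 4 formula units per cell.
a³ = Z·M/(N_A·ρ) = 4 × 143.35 / (6.022 × 10²³ × 5.54) = 1.719 × 10^-22 cm³, so a = 5.560 × 10^-8 cm = 556 pm.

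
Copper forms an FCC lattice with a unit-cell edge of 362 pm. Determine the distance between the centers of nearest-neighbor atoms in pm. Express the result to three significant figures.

In an FCC structure, atoms touch along the face diagonal, so √2·a = 4r; the nearest-neighbor distance equals 2r = 0.7071·a.
d = 0.7071 × 362 = 256 pm.

256 pm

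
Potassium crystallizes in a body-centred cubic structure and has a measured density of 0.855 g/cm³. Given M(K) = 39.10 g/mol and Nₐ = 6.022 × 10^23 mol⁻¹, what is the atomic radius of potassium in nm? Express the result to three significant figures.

0.231 nm

For a BCC cell (Z = 2), a³ = Z·M/(N_A·ρ) = 2 × 39.10 / (6.022 × 10²³ × 0.8550) = 1.519 × 10^-22 cm³, so a = 5.335 × 10^-8 cm = 0.5335 nm.
Atoms touch along the body diagonal, so √3·a = 4r, so r = 0.4330 × a = 0.231 nm.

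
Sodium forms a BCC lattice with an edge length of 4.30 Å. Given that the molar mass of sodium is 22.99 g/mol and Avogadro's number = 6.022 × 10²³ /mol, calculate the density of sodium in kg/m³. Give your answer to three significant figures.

960 kg/m³

A BCC unit cell contains Z = 2 atoms.
Cell volume: a³ = (4.30 Å)³ = (4.300 × 10^-8 cm)³ = 7.951 × 10^-23 cm³.
ρ = Z·M/(N_A·a³) = 2 × 22.99 / (6.022 × 10²³ × 7.951 × 10^-23) = 0.9603 g/cm³ = 960 kg/m³.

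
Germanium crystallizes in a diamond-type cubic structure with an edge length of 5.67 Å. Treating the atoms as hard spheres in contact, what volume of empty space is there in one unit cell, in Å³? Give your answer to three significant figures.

In a diamond cubic lattice nearest neighbors lie along the body diagonal with √3·a = 8r, so r = 0.2165a = 1.228 Å.
V_cell = a³ = 182.3 Å³; V_atoms = 8 × (4/3)πr³ = 61.99 Å³.
Empty space = 182.3 − 61.99 = 120 Å³.

120 Å³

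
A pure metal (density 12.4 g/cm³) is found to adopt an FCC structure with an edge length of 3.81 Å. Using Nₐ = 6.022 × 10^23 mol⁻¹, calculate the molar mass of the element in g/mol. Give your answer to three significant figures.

103 g/mol

An FCC cell has Z = 4 atoms; a = 3.810 × 10^-8 cm.
M = ρ·N_A·a³/Z = 12.4 × 6.022 × 10²³ × 5.531 × 10^-23 / 4 = 103 g/mol.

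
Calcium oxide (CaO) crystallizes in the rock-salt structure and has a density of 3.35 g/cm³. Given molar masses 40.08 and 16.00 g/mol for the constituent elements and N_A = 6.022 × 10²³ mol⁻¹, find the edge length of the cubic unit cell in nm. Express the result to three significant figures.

M(CaO) = 56.08 g/mol; Z = 4 formula units per cell.
a³ = Z·M/(N_A·ρ) = 4 × 56.08 / (6.022 × 10²³ × 3.35) = 1.112 × 10^-22 cm³, so a = 4.809 × 10^-8 cm = 0.481 nm.

0.481 nm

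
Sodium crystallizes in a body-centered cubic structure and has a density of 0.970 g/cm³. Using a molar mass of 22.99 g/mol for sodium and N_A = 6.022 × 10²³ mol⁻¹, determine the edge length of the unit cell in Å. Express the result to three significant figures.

4.29 Å

With Z = 2 atoms per BCC cell, a³ = Z·M/(N_A·ρ) = 2 × 22.99 / (6.022 × 10²³ × 0.9700 g/cm³) = 7.871 × 10^-23 cm³.
a = (7.871 × 10^-23)^(1/3) = 4.286 × 10^-8 cm = 4.29 Å.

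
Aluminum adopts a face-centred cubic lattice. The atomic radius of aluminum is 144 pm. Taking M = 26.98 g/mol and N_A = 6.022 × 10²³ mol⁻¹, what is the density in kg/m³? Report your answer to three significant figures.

In an FCC lattice, atoms touch along the face diagonal, so √2·a = 4r, giving a = 407.3 pm = 4.073 × 10^-8 cm.
With Z = 4, ρ = Z·M/(N_A·a³) = 4 × 26.98 / (6.022 × 10²³ × 6.757 × 10^-23) = 2.652 g/cm³ = 2650 kg/m³.

2650 kg/m³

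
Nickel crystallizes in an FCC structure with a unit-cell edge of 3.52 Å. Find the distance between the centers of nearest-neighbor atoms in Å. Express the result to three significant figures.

In an FCC structure, atoms touch along the face diagonal, so √2·a = 4r; the nearest-neighbor distance equals 2r = 0.7071·a.
d = 0.7071 × 3.52 = 2.49 Å.

2.49 Å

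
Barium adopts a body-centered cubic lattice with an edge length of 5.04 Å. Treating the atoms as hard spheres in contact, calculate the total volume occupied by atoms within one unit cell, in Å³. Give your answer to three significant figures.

In a BCC lattice atoms touch along the body diagonal, so √3·a = 4r, so r = 0.4330a = 2.182 Å.
V_atoms = Z × (4/3)πr³ = 2 × (4/3)π × (2.182)³ = 87.1 Å³.

87.1 Å³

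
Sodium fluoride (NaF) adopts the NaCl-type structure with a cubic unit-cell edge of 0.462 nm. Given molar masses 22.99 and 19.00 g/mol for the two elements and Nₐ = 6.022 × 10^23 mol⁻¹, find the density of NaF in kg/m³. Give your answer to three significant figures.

2830 kg/m³

The NaCl-type structure contains Z = 4 formula units per cell; M(NaF) = 22.99 + 19.00 = 41.99 g/mol.
a³ = (4.620 × 10^-8 cm)³ = 9.861 × 10^-23 cm³.
ρ = 4 × 41.99 / (6.022 × 10²³ × 9.861 × 10^-23) = 2.828 g/cm³ = 2830 kg/m³.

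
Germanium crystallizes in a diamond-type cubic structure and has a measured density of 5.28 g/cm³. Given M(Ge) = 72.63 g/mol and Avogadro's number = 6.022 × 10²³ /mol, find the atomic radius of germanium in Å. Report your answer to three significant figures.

1.23 Å

For a diamond cubic cell (Z = 8), a³ = Z·M/(N_A·ρ) = 8 × 72.63 / (6.022 × 10²³ × 5.280) = 1.827 × 10^-22 cm³, so a = 5.675 × 10^-8 cm = 5.675 Å.
Nearest neighbors lie along the body diagonal with √3·a = 8r, so r = 0.2165 × a = 1.23 Å.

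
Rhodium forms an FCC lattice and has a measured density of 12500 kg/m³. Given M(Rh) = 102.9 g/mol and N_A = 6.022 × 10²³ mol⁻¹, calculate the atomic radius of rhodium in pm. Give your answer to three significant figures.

For an FCC cell (Z = 4), a³ = Z·M/(N_A·ρ) = 4 × 102.9 / (6.022 × 10²³ × 12.50) = 5.468 × 10^-23 cm³, so a = 3.796 × 10^-8 cm = 379.6 pm.
Atoms touch along the face diagonal, so √2·a = 4r, so r = 0.3536 × a = 134 pm.

134 pm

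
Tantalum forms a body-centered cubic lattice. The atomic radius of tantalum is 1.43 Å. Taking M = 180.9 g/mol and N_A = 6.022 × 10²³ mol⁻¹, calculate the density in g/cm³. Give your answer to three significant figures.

In a BCC lattice, atoms touch along the body diagonal, so √3·a = 4r, giving a = 3.302 Å = 3.302 × 10^-8 cm.
With Z = 2, ρ = Z·M/(N_A·a³) = 2 × 180.9 / (6.022 × 10²³ × 3.602 × 10^-23) = 16.68 g/cm³.

16.7 g/cm³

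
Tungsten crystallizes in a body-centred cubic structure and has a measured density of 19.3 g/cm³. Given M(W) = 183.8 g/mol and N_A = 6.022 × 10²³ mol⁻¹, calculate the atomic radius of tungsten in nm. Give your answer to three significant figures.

0.137 nm

For a BCC cell (Z = 2), a³ = Z·M/(N_A·ρ) = 2 × 183.8 / (6.022 × 10²³ × 19.30) = 3.163 × 10^-23 cm³, so a = 3.162 × 10^-8 cm = 0.3162 nm.
Atoms touch along the body diagonal, so √3·a = 4r, so r = 0.4330 × a = 0.137 nm.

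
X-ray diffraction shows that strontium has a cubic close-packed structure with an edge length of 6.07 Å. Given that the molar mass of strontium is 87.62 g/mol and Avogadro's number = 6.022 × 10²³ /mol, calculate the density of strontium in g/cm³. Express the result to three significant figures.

An FCC unit cell contains Z = 4 atoms.
Cell volume: a³ = (6.07 Å)³ = (6.070 × 10^-8 cm)³ = 2.236 × 10^-22 cm³.
ρ = Z·M/(N_A·a³) = 4 × 87.62 / (6.022 × 10²³ × 2.236 × 10^-22) = 2.602 g/cm³.

2.60 g/cm³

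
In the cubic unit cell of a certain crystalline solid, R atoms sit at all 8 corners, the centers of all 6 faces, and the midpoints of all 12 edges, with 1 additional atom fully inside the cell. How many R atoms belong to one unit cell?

8

Corner atoms are shared by 8 cells (1/8 each), face atoms by 2 (1/2 each), edge atoms by 4 (1/4 each), interior atoms are unshared.
Net atoms = 8 × 1/8 + 6 × 1/2 + 12 × 1/4 + 1 = 1 + 3 + 3 + 1 = 8.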